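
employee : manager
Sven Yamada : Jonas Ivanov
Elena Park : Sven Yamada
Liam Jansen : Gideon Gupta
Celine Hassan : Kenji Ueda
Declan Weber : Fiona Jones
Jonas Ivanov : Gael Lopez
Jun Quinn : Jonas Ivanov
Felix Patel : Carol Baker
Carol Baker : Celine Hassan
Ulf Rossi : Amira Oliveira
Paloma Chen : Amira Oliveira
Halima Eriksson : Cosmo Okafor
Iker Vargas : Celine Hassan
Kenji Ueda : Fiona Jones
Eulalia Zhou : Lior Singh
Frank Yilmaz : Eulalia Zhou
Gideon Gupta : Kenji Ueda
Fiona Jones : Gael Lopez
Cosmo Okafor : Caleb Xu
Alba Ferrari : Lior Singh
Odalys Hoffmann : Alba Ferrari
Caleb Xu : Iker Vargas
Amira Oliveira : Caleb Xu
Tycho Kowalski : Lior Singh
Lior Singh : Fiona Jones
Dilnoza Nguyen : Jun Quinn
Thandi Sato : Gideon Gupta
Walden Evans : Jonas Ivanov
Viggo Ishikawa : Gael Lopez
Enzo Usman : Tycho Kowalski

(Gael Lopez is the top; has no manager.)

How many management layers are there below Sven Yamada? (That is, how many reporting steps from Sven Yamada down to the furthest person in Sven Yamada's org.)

The longest chain under Sven Yamada runs Sven Yamada → Elena Park, which is 1 level below Sven Yamada.

1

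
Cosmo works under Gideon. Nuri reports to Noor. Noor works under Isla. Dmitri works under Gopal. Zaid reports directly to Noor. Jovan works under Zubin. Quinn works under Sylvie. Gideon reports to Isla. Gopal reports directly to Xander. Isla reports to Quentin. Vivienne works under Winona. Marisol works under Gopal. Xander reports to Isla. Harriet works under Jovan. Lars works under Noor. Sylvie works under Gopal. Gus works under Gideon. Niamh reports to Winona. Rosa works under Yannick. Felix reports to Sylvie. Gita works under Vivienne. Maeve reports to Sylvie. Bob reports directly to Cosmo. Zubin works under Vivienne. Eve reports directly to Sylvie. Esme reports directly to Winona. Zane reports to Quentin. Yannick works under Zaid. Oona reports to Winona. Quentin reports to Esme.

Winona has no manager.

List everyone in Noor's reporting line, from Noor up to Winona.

Noor -> Isla -> Quentin -> Esme -> Winona

Noor reports to Isla. Isla reports to Quentin. Quentin reports to Esme. Esme reports to Winona. Winona is at the top.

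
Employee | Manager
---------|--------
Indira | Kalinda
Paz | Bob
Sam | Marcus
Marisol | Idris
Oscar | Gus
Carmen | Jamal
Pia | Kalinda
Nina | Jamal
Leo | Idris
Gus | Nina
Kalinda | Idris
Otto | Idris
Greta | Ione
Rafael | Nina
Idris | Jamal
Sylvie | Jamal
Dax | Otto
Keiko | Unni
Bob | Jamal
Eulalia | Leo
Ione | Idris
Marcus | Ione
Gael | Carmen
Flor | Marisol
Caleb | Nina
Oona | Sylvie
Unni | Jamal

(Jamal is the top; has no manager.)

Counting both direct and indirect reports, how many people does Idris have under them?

13

Idris directly manages Leo, Marisol, Otto, Kalinda, Ione. Under Leo: Eulalia (1). Under Marisol: Flor (1). Under Otto: Dax (1). Under Kalinda: Indira, Pia (2). Under Ione: Greta, Marcus, Sam (3). So Idris's organization is 5 direct reports plus everyone under them: 2 + 2 + 2 + 3 + 4 = 13.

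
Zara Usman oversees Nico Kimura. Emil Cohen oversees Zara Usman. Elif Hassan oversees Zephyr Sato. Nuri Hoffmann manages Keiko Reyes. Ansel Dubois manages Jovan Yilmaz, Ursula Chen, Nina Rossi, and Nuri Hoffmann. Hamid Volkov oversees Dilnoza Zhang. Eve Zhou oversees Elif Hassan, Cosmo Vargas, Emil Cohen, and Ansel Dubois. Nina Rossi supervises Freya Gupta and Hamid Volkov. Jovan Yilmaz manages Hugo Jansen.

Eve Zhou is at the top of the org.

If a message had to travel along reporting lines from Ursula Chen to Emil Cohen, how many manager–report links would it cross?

Ursula Chen is 2 levels below Eve Zhou, and Emil Cohen is 1 level below Eve Zhou (their lowest common manager). The shortest path runs up from Ursula Chen to Eve Zhou and back down to Emil Cohen: 2 + 1 = 3 links.

3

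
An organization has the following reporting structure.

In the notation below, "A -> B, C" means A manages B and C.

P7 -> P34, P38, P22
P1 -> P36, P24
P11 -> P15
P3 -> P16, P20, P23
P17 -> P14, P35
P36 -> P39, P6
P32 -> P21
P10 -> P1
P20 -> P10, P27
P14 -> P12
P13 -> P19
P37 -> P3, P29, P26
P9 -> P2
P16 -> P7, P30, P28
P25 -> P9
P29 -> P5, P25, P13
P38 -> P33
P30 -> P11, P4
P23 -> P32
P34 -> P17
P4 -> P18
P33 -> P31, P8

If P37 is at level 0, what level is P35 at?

6

Chain from P35 up to P37: P35 → P17 → P34 → P7 → P16 → P3 → P37. That is 6 steps up, so P35 is 6 levels below P37.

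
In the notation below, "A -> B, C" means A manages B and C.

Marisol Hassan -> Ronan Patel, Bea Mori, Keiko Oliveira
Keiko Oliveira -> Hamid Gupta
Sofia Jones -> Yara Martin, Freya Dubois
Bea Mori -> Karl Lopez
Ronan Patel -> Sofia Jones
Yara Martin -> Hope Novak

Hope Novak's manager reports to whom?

Hope Novak reports to Yara Martin, and Yara Martin reports to Sofia Jones. So Hope Novak's skip-level manager is Sofia Jones.

Sofia Jones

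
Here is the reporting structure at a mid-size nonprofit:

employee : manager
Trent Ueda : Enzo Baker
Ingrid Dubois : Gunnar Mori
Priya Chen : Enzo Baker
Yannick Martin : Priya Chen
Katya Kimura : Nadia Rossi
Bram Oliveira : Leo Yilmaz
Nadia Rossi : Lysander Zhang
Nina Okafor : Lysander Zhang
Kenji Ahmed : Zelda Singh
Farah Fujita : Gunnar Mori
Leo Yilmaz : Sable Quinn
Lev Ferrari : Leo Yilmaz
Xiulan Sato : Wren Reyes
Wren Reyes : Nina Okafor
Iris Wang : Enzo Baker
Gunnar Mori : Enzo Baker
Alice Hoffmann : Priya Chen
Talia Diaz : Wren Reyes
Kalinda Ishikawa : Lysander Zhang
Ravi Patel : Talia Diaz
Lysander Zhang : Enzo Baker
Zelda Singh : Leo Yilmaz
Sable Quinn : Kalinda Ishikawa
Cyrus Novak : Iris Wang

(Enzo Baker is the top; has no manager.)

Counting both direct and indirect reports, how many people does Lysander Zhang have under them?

Lysander Zhang directly manages Kalinda Ishikawa, Nadia Rossi, Nina Okafor. Under Kalinda Ishikawa: Sable Quinn, Leo Yilmaz, Lev Ferrari, Zelda Singh, Kenji Ahmed, Bram Oliveira (6). Under Nadia Rossi: Katya Kimura (1). Under Nina Okafor: Wren Reyes, Xiulan Sato, Talia Diaz, Ravi Patel (4). So Lysander Zhang's organization is 3 direct reports plus everyone under them: 7 + 2 + 5 = 14.

14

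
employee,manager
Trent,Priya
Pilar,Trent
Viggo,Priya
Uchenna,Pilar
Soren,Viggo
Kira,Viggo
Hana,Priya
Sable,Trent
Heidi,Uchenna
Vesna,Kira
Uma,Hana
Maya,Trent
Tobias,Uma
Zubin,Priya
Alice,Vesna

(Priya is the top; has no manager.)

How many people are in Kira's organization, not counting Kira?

Kira directly manages Vesna. Under Vesna: Alice (1). That's 2 in total.

2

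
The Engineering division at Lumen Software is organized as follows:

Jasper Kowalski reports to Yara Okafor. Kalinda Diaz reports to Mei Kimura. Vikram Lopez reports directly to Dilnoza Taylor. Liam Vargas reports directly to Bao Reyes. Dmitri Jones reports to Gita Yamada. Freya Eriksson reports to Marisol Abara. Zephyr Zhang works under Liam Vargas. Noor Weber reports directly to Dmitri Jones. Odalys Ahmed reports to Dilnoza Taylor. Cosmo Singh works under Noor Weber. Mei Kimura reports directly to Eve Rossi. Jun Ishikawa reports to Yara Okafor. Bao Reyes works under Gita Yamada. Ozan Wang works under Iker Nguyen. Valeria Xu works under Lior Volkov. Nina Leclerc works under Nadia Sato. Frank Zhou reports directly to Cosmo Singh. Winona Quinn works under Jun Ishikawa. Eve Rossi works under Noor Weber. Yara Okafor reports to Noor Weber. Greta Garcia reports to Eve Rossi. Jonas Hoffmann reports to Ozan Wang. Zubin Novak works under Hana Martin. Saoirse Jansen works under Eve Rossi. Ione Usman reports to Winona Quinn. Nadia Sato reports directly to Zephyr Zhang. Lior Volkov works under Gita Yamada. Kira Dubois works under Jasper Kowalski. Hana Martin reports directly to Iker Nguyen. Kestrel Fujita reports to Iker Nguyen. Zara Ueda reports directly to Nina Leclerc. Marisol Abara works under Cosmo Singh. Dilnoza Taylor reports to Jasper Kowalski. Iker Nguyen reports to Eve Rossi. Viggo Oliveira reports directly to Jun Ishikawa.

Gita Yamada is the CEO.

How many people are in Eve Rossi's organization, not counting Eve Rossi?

Eve Rossi directly manages Iker Nguyen, Mei Kimura, Saoirse Jansen, Greta Garcia. Under Iker Nguyen: Hana Martin, Zubin Novak, Kestrel Fujita, Ozan Wang, Jonas Hoffmann (5). Under Mei Kimura: Kalinda Diaz (1). Saoirse Jansen has no reports. Greta Garcia has no reports. So Eve Rossi's organization is 4 direct reports plus everyone under them: 6 + 2 + 1 + 1 = 10.

10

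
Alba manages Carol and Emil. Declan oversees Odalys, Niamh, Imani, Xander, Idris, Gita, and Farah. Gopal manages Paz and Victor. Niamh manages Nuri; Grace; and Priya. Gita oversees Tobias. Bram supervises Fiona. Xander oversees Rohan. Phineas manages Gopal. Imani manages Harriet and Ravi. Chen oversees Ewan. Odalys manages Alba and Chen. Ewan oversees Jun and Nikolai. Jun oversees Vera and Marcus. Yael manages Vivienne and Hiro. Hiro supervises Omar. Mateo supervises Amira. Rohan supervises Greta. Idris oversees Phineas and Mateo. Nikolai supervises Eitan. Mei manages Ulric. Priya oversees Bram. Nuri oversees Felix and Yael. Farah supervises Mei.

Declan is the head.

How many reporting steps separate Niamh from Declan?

Chain from Niamh up to Declan: Niamh → Declan. That is 1 step up, so Niamh is 1 level below Declan.

1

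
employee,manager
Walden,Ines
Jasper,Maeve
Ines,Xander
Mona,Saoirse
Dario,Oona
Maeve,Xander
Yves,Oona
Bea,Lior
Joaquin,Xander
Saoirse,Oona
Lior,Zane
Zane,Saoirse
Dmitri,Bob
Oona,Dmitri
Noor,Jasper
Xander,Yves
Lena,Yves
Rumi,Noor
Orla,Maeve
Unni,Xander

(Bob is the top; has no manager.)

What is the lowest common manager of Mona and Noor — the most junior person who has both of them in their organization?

Mona's chain of managers is Saoirse, Oona, Dmitri, Bob. Noor's chain of managers is Jasper, Maeve, Xander, Yves, Oona, Dmitri, Bob. The first manager that appears in both chains is Oona.

Oona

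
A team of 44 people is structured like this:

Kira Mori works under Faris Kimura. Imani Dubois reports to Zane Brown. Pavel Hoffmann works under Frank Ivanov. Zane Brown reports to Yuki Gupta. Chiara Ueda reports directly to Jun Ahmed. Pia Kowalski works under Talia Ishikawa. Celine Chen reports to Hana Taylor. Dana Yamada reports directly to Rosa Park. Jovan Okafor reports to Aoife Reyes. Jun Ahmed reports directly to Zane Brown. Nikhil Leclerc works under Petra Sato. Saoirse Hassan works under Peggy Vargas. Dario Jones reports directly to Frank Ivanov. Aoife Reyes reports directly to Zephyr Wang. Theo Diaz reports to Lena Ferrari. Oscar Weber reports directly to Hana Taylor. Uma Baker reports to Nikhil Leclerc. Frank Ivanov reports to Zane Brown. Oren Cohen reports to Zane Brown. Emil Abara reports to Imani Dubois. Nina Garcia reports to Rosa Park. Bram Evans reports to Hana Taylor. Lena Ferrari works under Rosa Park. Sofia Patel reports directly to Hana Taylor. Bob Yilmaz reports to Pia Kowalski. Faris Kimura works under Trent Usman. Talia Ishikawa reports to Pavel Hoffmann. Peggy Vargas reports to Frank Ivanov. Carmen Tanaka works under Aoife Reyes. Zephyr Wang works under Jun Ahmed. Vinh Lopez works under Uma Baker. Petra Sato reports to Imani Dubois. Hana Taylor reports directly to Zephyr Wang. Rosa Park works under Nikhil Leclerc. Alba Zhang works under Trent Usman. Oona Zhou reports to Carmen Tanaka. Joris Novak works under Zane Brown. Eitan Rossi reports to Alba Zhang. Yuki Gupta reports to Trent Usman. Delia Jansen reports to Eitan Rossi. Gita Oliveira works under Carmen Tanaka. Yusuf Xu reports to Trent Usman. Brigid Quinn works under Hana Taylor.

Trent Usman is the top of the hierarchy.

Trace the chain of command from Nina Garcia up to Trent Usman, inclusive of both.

Nina Garcia -> Rosa Park -> Nikhil Leclerc -> Petra Sato -> Imani Dubois -> Zane Brown -> Yuki Gupta -> Trent Usman

Nina Garcia reports to Rosa Park. Rosa Park reports to Nikhil Leclerc. Nikhil Leclerc reports to Petra Sato. Petra Sato reports to Imani Dubois. Imani Dubois reports to Zane Brown. Zane Brown reports to Yuki Gupta. Yuki Gupta reports to Trent Usman. Trent Usman is at the top.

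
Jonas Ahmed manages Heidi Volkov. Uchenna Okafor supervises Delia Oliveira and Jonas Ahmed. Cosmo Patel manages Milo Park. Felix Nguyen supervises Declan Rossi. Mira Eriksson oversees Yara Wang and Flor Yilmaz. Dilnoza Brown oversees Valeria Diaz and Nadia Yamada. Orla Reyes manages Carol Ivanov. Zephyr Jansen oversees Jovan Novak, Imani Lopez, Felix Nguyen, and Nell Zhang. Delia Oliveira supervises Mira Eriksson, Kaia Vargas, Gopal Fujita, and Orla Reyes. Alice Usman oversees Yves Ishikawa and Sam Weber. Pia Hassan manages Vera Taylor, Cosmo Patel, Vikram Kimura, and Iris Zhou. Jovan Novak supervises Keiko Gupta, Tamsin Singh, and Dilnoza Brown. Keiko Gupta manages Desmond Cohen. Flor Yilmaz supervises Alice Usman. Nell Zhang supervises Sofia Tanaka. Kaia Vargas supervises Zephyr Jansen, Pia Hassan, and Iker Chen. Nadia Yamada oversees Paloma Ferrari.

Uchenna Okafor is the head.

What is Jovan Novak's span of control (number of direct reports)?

3

Jovan Novak directly manages Tamsin Singh, Keiko Gupta, Dilnoza Brown. That is 3 direct reports.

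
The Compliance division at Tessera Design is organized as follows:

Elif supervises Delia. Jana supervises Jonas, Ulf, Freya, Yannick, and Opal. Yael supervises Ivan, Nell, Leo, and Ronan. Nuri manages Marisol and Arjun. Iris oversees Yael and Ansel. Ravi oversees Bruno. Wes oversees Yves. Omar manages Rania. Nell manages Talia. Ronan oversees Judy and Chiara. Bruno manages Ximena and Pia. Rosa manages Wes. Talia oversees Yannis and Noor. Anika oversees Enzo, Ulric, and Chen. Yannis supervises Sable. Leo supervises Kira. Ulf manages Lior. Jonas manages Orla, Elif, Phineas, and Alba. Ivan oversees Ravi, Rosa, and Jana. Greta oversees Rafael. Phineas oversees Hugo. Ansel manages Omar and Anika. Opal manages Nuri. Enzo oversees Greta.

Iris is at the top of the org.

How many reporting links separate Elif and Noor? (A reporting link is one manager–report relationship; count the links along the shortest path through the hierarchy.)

7

Elif is 4 levels below Yael, and Noor is 3 levels below Yael (their lowest common manager). The shortest path runs up from Elif to Yael and back down to Noor: 4 + 3 = 7 links.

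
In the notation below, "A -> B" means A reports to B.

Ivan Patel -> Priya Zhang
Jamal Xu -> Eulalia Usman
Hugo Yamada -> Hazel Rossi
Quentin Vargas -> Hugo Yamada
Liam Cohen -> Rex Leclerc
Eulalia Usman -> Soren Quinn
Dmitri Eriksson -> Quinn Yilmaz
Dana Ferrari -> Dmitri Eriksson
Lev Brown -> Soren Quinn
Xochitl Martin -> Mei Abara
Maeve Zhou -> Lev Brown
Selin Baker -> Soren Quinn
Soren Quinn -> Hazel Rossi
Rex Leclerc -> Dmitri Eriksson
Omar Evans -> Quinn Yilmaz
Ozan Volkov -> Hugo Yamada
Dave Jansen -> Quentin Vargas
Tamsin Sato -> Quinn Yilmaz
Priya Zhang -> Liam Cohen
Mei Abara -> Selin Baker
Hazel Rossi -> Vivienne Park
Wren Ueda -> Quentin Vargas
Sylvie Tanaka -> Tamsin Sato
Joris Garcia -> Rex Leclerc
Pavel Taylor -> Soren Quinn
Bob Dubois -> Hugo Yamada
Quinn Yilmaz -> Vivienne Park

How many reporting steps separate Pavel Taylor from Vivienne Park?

Chain from Pavel Taylor up to Vivienne Park: Pavel Taylor → Soren Quinn → Hazel Rossi → Vivienne Park. That is 3 steps up, so Pavel Taylor is 3 levels below Vivienne Park.

3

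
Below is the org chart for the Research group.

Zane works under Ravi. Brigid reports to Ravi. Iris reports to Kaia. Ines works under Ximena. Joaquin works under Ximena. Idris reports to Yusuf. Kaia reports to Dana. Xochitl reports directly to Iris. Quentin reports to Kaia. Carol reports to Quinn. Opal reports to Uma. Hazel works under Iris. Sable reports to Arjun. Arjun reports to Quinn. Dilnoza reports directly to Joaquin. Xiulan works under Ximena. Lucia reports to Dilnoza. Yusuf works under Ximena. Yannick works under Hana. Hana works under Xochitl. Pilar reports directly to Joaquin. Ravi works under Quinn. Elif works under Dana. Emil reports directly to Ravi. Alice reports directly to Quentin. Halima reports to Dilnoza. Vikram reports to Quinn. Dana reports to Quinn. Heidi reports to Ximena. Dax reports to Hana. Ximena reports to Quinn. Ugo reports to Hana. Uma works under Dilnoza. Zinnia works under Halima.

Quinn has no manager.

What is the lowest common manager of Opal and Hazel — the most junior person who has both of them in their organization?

Opal's chain of managers is Uma, Dilnoza, Joaquin, Ximena, Quinn. Hazel's chain of managers is Iris, Kaia, Dana, Quinn. The first manager that appears in both chains is Quinn.

Quinn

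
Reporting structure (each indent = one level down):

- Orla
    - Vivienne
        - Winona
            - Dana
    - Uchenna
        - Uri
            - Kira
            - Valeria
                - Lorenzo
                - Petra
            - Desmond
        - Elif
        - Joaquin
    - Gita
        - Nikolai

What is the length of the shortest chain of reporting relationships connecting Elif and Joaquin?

2

Elif is 1 level below Uchenna, and Joaquin is 1 level below Uchenna (their lowest common manager). The shortest path runs up from Elif to Uchenna and back down to Joaquin: 1 + 1 = 2 links.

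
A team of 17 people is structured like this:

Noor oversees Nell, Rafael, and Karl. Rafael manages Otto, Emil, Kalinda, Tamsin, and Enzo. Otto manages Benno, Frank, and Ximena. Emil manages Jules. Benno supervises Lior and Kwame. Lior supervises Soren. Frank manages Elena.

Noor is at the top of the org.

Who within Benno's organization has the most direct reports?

Benno

Direct-report counts within Benno's organization: Benno has 2; Lior has 1. The largest is 2, held by Benno.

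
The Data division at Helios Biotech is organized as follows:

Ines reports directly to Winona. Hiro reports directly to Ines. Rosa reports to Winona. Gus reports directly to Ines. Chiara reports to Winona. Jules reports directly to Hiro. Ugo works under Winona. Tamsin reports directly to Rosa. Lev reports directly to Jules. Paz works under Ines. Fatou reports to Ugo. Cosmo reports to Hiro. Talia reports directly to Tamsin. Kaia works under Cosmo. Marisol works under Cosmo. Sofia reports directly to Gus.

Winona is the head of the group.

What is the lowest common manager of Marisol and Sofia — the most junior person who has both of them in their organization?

Marisol's chain of managers is Cosmo, Hiro, Ines, Winona. Sofia's chain of managers is Gus, Ines, Winona. The first manager that appears in both chains is Ines.

Ines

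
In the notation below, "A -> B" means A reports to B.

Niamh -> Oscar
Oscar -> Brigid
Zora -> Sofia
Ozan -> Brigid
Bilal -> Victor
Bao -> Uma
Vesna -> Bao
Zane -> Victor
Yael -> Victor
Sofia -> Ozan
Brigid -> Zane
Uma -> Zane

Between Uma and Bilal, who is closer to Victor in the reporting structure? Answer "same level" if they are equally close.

Uma is 2 levels below Victor; Bilal is 1. Bilal is higher.

Bilal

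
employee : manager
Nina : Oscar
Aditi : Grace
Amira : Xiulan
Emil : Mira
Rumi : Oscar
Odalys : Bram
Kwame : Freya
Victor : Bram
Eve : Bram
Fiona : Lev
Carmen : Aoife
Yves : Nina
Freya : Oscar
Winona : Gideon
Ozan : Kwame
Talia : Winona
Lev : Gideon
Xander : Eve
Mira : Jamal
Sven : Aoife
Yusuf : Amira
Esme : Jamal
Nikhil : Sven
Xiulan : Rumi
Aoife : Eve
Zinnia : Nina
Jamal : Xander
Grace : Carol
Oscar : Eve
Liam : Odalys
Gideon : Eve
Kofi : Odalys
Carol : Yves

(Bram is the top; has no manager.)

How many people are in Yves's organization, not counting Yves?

3

Yves directly manages Carol. Under Carol: Grace, Aditi (2). That's 3 in total.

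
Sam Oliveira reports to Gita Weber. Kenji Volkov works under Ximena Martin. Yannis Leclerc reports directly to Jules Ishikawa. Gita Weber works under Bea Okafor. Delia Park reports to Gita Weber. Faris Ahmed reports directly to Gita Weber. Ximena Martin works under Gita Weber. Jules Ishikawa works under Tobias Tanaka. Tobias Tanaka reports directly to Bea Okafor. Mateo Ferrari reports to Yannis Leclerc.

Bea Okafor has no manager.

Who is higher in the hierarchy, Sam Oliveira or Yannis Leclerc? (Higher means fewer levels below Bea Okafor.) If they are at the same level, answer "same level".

Sam Oliveira is 2 levels below Bea Okafor; Yannis Leclerc is 3. Sam Oliveira is higher.

Sam Oliveira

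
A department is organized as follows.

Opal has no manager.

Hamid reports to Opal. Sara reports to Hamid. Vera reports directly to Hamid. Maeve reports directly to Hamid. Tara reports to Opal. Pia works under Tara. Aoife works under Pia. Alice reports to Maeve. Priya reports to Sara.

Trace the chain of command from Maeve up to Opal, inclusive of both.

Maeve -> Hamid -> Opal

Maeve reports to Hamid. Hamid reports to Opal. Opal is at the top.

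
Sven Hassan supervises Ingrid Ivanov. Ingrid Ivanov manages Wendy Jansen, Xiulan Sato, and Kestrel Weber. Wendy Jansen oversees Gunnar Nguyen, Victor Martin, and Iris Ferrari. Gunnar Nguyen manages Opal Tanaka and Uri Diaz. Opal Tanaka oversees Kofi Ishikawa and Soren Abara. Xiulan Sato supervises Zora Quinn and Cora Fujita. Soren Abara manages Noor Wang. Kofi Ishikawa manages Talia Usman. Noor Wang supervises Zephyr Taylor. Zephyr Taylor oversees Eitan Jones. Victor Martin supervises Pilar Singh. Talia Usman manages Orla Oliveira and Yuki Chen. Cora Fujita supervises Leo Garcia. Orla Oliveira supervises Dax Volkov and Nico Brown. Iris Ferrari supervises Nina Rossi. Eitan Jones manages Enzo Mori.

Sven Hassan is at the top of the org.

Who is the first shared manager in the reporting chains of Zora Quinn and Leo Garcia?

Xiulan Sato

Zora Quinn's chain of managers is Xiulan Sato, Ingrid Ivanov, Sven Hassan. Leo Garcia's chain of managers is Cora Fujita, Xiulan Sato, Ingrid Ivanov, Sven Hassan. The first manager that appears in both chains is Xiulan Sato.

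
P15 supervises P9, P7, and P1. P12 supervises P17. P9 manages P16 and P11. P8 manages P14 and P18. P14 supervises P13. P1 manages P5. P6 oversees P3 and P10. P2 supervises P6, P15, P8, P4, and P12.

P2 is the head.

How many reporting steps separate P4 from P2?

Chain from P4 up to P2: P4 → P2. That is 1 step up, so P4 is 1 level below P2.

1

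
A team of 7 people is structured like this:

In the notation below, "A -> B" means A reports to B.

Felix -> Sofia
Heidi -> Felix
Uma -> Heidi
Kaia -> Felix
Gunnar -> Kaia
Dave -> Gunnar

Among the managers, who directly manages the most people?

Direct-report counts: Sofia has 1; Felix has 2; Kaia has 1; Gunnar has 1; Heidi has 1. The largest is 2, held by Felix.

Felix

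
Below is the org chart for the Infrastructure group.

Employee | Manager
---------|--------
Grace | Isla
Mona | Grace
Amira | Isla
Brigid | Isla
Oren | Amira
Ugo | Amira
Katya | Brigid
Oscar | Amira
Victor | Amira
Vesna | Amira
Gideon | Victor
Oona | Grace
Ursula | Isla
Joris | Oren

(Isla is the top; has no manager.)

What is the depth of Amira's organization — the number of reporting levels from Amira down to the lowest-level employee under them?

2

The longest chain under Amira runs Amira → Victor → Gideon, which is 2 levels below Amira.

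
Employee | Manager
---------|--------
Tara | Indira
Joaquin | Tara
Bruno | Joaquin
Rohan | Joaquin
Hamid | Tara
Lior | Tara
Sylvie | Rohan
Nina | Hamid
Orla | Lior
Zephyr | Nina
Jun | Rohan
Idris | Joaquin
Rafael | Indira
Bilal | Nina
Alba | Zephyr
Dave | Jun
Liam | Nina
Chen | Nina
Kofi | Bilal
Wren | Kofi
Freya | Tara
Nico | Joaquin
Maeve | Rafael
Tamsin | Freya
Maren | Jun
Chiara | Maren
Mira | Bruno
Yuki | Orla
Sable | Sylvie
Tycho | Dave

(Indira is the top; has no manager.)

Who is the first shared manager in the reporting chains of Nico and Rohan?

Joaquin

Nico's chain of managers is Joaquin, Tara, Indira. Rohan's chain of managers is Joaquin, Tara, Indira. The first manager that appears in both chains is Joaquin.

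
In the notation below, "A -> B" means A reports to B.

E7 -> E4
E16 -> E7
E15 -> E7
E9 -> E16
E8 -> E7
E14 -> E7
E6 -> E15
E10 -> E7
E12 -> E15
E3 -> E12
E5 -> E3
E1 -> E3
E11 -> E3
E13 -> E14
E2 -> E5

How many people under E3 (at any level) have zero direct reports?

The people in E3's organization with no one reporting to them are E11, E1, E2. That is 3.

3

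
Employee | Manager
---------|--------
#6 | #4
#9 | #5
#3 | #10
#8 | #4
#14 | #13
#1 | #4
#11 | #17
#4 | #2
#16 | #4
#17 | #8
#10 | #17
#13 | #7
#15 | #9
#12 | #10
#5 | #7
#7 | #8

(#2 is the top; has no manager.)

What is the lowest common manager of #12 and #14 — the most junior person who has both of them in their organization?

#8

#12's chain of managers is #10, #17, #8, #4, #2. #14's chain of managers is #13, #7, #8, #4, #2. The first manager that appears in both chains is #8.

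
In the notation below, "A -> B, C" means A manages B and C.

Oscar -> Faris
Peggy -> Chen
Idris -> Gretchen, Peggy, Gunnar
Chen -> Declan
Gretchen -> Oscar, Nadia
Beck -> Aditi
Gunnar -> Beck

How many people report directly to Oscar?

1

Oscar directly manages Faris. That is 1 direct report.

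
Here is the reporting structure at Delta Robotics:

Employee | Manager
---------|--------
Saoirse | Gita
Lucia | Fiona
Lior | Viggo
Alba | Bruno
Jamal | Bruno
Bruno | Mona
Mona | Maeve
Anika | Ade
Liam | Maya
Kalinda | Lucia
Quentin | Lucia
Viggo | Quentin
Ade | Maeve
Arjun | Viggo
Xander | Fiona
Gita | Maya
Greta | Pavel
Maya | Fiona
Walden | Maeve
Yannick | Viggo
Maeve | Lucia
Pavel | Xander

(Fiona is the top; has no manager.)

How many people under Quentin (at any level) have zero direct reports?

3

The people in Quentin's organization with no one reporting to them are Yannick, Arjun, Lior. That is 3.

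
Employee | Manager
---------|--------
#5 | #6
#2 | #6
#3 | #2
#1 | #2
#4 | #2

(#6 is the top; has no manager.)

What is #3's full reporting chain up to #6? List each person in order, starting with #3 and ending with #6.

#3 reports to #2. #2 reports to #6. #6 is at the top.

#3 -> #2 -> #6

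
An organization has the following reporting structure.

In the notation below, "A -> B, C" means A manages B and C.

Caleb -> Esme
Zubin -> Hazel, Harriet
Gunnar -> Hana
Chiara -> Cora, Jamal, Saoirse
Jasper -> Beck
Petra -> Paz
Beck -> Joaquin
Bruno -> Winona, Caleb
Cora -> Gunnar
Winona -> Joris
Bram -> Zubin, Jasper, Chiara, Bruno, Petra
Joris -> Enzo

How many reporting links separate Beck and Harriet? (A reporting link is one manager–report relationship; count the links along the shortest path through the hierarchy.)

4

Beck is 2 levels below Bram, and Harriet is 2 levels below Bram (their lowest common manager). The shortest path runs up from Beck to Bram and back down to Harriet: 2 + 2 = 4 links.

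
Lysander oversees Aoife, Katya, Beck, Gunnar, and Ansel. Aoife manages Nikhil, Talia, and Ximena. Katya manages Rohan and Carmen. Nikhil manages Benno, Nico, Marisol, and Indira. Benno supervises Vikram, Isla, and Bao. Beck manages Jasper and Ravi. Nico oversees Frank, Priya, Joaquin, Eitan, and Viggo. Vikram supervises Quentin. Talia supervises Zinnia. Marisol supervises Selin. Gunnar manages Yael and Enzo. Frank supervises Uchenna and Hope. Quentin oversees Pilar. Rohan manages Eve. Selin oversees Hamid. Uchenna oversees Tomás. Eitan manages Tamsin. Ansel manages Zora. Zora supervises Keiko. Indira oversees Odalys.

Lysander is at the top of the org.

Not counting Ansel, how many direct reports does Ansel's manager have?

Ansel reports to Lysander. Lysander's other direct reports are Aoife, Katya, Beck, Gunnar — 4 peers.

4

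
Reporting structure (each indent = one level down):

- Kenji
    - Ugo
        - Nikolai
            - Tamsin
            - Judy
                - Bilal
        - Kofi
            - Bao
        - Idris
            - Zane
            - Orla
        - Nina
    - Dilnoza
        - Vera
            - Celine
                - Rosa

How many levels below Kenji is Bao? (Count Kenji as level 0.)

3

Chain from Bao up to Kenji: Bao → Kofi → Ugo → Kenji. That is 3 steps up, so Bao is 3 levels below Kenji.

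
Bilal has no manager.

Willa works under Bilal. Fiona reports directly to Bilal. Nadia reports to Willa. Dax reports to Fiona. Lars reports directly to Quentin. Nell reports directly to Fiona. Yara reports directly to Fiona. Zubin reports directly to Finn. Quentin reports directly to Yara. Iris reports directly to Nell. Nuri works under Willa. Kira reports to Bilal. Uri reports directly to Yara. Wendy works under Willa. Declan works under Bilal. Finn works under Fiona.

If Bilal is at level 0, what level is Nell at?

2

Chain from Nell up to Bilal: Nell → Fiona → Bilal. That is 2 steps up, so Nell is 2 levels below Bilal.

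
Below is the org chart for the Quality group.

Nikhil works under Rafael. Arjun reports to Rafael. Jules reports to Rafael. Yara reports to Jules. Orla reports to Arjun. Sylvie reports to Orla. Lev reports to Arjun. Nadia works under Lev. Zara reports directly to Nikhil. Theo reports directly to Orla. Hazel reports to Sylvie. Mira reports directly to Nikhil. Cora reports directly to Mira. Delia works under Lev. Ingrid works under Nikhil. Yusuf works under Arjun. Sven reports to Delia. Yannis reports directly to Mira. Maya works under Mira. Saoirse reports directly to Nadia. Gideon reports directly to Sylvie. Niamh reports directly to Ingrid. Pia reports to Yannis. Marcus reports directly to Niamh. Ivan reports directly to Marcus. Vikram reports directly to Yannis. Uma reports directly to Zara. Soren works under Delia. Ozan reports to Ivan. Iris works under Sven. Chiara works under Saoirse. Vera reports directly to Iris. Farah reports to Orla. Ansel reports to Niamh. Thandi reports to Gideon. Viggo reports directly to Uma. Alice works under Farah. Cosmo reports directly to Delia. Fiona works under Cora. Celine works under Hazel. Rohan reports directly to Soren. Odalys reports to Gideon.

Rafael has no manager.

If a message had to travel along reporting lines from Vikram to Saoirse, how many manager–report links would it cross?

8

Vikram is 4 levels below Rafael, and Saoirse is 4 levels below Rafael (their lowest common manager). The shortest path runs up from Vikram to Rafael and back down to Saoirse: 4 + 4 = 8 links.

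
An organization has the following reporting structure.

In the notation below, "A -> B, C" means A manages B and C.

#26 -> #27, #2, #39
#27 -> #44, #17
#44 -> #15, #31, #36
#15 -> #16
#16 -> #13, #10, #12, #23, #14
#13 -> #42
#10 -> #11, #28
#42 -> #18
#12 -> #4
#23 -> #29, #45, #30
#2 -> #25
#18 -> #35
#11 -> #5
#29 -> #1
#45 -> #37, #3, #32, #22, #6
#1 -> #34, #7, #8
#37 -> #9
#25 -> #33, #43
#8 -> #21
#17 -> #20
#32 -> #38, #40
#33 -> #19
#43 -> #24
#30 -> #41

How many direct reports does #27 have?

#27 directly manages #44, #17. That is 2 direct reports.

2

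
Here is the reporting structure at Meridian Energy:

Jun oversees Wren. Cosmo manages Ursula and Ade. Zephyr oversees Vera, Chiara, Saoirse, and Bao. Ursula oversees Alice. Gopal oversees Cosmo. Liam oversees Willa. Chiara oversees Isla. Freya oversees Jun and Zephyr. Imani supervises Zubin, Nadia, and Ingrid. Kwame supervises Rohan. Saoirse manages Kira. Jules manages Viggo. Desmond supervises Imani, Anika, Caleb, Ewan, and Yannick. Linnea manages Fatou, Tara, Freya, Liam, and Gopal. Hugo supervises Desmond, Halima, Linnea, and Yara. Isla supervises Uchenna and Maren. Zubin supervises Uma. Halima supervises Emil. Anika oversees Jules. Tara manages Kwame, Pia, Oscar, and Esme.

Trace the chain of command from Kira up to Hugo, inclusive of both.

Kira reports to Saoirse. Saoirse reports to Zephyr. Zephyr reports to Freya. Freya reports to Linnea. Linnea reports to Hugo. Hugo is at the top.

Kira -> Saoirse -> Zephyr -> Freya -> Linnea -> Hugo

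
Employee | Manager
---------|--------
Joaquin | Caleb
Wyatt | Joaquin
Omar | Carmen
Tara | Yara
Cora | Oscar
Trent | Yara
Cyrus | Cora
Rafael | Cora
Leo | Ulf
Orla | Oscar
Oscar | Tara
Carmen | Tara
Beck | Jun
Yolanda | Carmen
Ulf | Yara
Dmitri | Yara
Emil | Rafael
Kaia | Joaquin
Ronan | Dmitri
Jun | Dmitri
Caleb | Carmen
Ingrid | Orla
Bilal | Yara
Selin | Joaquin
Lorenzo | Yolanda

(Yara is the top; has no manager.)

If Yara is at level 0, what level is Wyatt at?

5

Chain from Wyatt up to Yara: Wyatt → Joaquin → Caleb → Carmen → Tara → Yara. That is 5 steps up, so Wyatt is 5 levels below Yara.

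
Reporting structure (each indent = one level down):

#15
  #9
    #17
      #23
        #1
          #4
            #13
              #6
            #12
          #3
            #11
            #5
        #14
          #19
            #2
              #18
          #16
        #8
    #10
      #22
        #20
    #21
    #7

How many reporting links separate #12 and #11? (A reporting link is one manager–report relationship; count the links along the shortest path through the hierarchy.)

4

#12 is 2 levels below #1, and #11 is 2 levels below #1 (their lowest common manager). The shortest path runs up from #12 to #1 and back down to #11: 2 + 2 = 4 links.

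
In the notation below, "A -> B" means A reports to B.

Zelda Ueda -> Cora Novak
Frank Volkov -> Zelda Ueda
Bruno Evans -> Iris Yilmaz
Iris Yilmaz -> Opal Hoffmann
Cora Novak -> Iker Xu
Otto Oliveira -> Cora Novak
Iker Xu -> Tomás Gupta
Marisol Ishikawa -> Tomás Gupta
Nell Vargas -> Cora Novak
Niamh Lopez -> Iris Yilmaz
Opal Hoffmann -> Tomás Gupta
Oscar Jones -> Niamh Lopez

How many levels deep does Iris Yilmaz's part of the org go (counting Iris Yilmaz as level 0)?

The longest chain under Iris Yilmaz runs Iris Yilmaz → Niamh Lopez → Oscar Jones, which is 2 levels below Iris Yilmaz.

2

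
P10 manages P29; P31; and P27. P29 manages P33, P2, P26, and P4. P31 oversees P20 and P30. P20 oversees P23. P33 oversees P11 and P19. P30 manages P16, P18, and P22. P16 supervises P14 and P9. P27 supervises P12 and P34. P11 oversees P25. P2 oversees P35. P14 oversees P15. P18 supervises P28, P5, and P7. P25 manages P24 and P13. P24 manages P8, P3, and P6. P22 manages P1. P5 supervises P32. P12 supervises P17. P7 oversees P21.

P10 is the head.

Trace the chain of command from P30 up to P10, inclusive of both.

P30 reports to P31. P31 reports to P10. P10 is at the top.

P30 -> P31 -> P10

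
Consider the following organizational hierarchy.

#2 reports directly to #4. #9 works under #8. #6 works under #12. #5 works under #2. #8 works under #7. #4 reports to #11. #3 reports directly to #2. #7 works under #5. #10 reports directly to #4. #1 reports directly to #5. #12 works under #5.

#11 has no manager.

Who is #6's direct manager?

#12

#6 reports directly to #12.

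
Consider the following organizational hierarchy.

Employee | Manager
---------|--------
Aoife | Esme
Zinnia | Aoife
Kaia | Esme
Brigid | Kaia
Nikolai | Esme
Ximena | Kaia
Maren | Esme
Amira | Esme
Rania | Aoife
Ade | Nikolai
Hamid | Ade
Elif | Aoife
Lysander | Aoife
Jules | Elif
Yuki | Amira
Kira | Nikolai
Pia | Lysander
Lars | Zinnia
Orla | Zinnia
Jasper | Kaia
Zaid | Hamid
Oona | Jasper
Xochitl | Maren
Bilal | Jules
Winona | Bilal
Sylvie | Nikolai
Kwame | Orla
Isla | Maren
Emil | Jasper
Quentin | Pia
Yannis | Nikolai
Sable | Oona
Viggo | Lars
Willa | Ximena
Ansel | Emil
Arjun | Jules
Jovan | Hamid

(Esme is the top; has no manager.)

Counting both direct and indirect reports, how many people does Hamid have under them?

2

Hamid directly manages Zaid, Jovan. Zaid has no reports. Jovan has no reports. So Hamid's organization is 2 direct reports plus everyone under them: 1 + 1 = 2.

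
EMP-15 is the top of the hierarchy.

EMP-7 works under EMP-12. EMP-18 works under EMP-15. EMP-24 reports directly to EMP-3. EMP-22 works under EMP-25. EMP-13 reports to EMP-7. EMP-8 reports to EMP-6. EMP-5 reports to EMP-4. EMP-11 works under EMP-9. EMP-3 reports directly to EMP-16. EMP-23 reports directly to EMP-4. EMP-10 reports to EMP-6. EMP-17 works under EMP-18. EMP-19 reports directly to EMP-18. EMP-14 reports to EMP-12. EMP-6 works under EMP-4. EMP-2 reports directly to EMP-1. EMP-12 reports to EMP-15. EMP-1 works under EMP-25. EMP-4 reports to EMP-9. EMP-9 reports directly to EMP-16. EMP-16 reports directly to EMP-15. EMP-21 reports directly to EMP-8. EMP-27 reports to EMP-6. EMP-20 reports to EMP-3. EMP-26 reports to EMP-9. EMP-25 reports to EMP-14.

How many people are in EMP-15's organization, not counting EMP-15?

26

EMP-15 directly manages EMP-12, EMP-18, EMP-16. Under EMP-12: EMP-14, EMP-25, EMP-1, EMP-2, EMP-22, EMP-7, EMP-13 (7). Under EMP-18: EMP-19, EMP-17 (2). Under EMP-16: EMP-3, EMP-24, EMP-20, EMP-9, EMP-11, EMP-26, EMP-4, EMP-23, EMP-5, EMP-6, EMP-27, EMP-8, EMP-21, EMP-10 (14). So EMP-15's organization is 3 direct reports plus everyone under them: 8 + 3 + 15 = 26.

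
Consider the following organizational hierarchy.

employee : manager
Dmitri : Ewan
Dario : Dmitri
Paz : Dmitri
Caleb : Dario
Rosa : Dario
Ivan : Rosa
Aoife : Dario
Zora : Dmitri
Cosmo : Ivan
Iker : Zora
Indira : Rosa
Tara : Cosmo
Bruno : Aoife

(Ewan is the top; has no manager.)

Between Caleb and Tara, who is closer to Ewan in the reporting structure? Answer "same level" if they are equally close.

Caleb

Caleb is 3 levels below Ewan; Tara is 6. Caleb is higher.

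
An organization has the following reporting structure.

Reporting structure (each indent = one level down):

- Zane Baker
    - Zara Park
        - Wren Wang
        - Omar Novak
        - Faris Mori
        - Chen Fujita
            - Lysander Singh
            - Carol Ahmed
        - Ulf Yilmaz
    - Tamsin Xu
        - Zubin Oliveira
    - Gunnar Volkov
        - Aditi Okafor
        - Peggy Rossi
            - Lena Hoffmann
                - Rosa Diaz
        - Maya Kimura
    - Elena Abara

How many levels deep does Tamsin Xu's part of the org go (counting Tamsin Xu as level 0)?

1

The longest chain under Tamsin Xu runs Tamsin Xu → Zubin Oliveira, which is 1 level below Tamsin Xu.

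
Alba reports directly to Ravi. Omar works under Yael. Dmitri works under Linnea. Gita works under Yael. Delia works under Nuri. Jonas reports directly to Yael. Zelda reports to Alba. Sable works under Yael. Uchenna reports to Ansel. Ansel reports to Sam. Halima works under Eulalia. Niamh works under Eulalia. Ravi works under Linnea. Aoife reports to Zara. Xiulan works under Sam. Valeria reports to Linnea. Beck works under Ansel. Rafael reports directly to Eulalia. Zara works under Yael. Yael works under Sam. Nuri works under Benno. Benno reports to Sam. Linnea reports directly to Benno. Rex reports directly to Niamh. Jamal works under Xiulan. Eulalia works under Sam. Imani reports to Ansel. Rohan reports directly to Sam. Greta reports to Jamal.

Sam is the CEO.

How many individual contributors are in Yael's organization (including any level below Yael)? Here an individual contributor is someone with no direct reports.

5

The people in Yael's organization with no one reporting to them are Omar, Aoife, Jonas, Gita, Sable. That is 5.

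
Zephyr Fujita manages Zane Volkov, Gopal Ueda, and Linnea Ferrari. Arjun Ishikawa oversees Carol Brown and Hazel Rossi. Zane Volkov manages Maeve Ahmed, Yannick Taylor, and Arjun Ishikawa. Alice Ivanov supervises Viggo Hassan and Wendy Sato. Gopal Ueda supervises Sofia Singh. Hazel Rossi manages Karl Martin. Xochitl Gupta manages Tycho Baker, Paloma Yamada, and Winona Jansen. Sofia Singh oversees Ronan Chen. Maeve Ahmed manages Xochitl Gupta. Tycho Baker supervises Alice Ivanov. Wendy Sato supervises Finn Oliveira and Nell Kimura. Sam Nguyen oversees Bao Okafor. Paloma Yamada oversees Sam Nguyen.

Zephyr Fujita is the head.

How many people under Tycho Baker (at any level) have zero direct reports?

3

The people in Tycho Baker's organization with no one reporting to them are Nell Kimura, Finn Oliveira, Viggo Hassan. That is 3.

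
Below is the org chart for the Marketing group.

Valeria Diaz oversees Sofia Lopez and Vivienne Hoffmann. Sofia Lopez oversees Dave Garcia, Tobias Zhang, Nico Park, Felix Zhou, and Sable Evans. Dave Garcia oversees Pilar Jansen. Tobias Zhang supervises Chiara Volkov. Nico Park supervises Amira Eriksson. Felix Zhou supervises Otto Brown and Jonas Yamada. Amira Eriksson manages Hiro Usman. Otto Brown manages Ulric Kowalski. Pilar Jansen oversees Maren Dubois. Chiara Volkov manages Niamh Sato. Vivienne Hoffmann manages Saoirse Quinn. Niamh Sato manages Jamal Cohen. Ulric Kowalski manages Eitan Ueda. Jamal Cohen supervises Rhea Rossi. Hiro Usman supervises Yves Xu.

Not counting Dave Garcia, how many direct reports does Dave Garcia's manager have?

4

Dave Garcia reports to Sofia Lopez. Sofia Lopez's other direct reports are Tobias Zhang, Nico Park, Felix Zhou, Sable Evans — 4 peers.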